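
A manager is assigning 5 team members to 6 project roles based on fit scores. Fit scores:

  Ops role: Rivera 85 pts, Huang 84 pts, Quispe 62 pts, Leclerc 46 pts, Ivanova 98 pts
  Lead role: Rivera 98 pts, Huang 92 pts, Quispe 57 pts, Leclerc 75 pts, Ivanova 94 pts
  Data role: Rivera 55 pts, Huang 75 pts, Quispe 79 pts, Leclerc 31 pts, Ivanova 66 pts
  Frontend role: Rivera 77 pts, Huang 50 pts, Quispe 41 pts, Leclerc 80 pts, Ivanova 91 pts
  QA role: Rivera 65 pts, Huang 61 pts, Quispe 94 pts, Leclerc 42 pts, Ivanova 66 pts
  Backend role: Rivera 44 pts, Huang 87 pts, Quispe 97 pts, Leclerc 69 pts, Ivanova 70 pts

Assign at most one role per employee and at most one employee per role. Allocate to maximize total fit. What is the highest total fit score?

Optimal: Rivera→Lead role (98 pts), Huang→Backend role (87 pts), Quispe→QA role (94 pts), Leclerc→Frontend role (80 pts), Ivanova→Ops role (98 pts) — total 98+87+94+80+98 = 457 pts.
Next-best assignment: Rivera→Lead role, Huang→Data role, Quispe→Backend role, Leclerc→Frontend role, Ivanova→Ops role = 448 pts.

Maximum total: 457 pts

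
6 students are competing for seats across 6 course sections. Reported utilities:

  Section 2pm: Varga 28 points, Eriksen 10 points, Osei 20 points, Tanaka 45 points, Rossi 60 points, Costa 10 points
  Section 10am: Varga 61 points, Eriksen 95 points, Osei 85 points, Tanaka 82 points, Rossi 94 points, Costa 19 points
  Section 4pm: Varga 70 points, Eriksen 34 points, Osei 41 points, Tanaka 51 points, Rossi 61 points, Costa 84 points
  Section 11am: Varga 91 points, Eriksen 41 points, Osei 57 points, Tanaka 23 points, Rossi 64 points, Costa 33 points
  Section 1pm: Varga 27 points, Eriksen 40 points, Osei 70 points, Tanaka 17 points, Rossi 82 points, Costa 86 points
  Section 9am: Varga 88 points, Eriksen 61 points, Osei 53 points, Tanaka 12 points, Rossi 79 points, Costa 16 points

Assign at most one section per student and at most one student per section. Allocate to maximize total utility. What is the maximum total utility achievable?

Maximum total: 464 points

Optimal: Varga→Section 11am (91 points), Eriksen→Section 10am (95 points), Osei→Section 1pm (70 points), Tanaka→Section 2pm (45 points), Rossi→Section 9am (79 points), Costa→Section 4pm (84 points) — total 91+95+70+45+79+84 = 464 points.
Row-greedy (each student in turn takes its best remaining section) gives 396 points, worse by 68.
Next-best assignment: Varga→Section 9am, Eriksen→Section 10am, Osei→Section 11am, Tanaka→Section 2pm, Rossi→Section 1pm, Costa→Section 4pm = 451 points.
No other one-to-one assignment exceeds 464 points.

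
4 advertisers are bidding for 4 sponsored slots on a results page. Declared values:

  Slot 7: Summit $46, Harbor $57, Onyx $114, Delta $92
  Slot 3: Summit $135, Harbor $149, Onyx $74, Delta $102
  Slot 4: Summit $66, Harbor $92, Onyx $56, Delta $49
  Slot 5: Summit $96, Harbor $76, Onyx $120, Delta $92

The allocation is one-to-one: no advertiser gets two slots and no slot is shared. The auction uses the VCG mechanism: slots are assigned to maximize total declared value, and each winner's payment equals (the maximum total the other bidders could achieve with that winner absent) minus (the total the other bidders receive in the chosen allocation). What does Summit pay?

Summit pays $57.

Efficient allocation: Summit→Slot 3 ($135), Harbor→Slot 4 ($92), Onyx→Slot 5 ($120), Delta→Slot 7 ($92); total welfare W = $439.
Summit receives Slot 3 at value $135, so the others get W − 135 = $304.
Without Summit: best allocation of the remaining 3 bidders over all 4 slots is Harbor→Slot 3 ($149), Onyx→Slot 5 ($120), Delta→Slot 7 ($92), total $361.
VCG payment = (others' best without Summit) − (others' welfare with Summit) = 361 − 304 = $57.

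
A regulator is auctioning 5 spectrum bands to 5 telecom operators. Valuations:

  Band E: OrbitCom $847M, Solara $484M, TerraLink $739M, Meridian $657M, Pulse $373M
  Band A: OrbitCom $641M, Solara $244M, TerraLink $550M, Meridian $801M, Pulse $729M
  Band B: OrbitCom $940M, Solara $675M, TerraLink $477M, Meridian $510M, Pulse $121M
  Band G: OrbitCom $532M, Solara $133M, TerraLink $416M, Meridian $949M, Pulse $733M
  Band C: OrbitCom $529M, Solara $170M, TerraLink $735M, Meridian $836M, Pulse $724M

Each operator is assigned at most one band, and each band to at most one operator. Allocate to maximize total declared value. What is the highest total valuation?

This is the linear assignment problem.
Optimal: OrbitCom→Band E ($847M), Solara→Band B ($675M), TerraLink→Band C ($735M), Meridian→Band G ($949M), Pulse→Band A ($729M) — total 847+675+735+949+729 = $3935M.
Max-entry greedy (repeatedly take the single best remaining cell) gives $3527M, worse by 408.
Every other assignment is strictly worse.

Max total: $3935M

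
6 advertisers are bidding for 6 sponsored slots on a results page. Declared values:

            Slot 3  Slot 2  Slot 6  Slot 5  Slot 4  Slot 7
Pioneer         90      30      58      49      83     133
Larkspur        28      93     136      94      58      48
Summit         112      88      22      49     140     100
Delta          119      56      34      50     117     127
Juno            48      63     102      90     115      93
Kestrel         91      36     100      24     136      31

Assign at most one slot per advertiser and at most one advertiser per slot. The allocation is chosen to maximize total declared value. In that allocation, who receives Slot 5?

Juno receives Slot 5.

Optimal: Pioneer→Slot 7 ($133), Larkspur→Slot 6 ($136), Summit→Slot 2 ($88), Delta→Slot 3 ($119), Juno→Slot 5 ($90), Kestrel→Slot 4 ($136) — total 133+136+88+119+90+136 = $702.
Row-greedy (each advertiser in turn takes its best remaining slot) gives $654, worse by 48.
Next-best assignment: Pioneer→Slot 7, Larkspur→Slot 2, Summit→Slot 4, Delta→Slot 3, Juno→Slot 5, Kestrel→Slot 6 = $675.
Swapping Pioneer↔Kestrel (Pioneer→Slot 4 $83, Kestrel→Slot 7 $31) loses 155.
Every other assignment is strictly worse.
Juno's own top slot is Slot 4 ($115), but forcing Juno→Slot 4 and reassigning the rest optimally gives only $649 — worse by 53.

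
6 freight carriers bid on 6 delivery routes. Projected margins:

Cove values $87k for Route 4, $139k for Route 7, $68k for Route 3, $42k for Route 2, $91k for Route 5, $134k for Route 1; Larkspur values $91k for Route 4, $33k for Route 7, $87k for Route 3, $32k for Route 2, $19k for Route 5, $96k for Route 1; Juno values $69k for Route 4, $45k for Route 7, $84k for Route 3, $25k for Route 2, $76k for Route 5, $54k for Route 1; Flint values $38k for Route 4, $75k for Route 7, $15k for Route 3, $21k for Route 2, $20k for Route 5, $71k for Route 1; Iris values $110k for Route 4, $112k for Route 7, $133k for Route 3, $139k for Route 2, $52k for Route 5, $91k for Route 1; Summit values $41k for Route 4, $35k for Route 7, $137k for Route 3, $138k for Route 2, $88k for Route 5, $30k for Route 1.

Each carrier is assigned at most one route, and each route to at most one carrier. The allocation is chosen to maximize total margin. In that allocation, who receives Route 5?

Juno receives Route 5.

Optimal: Cove→Route 7 ($139k), Larkspur→Route 4 ($91k), Juno→Route 5 ($76k), Flint→Route 1 ($71k), Iris→Route 2 ($139k), Summit→Route 3 ($137k) — total 139+91+76+71+139+137 = $653k.
Max-entry greedy (repeatedly take the single best remaining cell) gives $625k, worse by 28.
Next-best assignment: Cove→Route 1, Larkspur→Route 4, Juno→Route 5, Flint→Route 7, Iris→Route 2, Summit→Route 3 = $652k.
Juno's own top route is Route 3 ($84k), but forcing Juno→Route 3 and reassigning the rest optimally gives only $612k — worse by 41.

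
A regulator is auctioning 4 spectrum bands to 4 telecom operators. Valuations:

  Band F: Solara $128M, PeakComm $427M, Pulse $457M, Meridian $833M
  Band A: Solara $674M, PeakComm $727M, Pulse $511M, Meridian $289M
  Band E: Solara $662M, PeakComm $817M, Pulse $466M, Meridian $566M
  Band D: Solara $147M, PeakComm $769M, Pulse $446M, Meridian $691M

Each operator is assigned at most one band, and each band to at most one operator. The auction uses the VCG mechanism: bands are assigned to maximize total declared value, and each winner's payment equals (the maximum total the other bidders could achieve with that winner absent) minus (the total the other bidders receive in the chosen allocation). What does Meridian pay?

Meridian pays $6M.

Efficient allocation: Solara→Band E ($662M), PeakComm→Band D ($769M), Pulse→Band A ($511M), Meridian→Band F ($833M); total welfare W = $2775M.
Meridian receives Band F at value $833M, so the others get W − 833 = $1942M.
Without Meridian: best allocation of the remaining 3 bidders over all 4 bands is Solara→Band A ($674M), PeakComm→Band E ($817M), Pulse→Band F ($457M), total $1948M.
VCG payment = (others' best without Meridian) − (others' welfare with Meridian) = 1948 − 1942 = $6M.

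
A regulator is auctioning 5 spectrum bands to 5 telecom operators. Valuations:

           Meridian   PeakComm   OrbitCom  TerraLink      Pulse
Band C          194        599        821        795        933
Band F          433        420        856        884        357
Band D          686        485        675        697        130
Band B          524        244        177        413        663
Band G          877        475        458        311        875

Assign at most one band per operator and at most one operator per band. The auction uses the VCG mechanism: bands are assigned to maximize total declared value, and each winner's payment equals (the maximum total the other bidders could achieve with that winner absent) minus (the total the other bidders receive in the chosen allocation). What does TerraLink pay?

TerraLink pays $305M.

Efficient allocation: Meridian→Band G ($877M), PeakComm→Band D ($485M), OrbitCom→Band C ($821M), TerraLink→Band F ($884M), Pulse→Band B ($663M); total welfare W = $3730M.
TerraLink receives Band F at value $884M, so the others get W − 884 = $2846M.
Without TerraLink: best allocation of the remaining 4 bidders over all 5 bands is Meridian→Band G ($877M), PeakComm→Band D ($485M), OrbitCom→Band F ($856M), Pulse→Band C ($933M), total $3151M.
VCG payment = (others' best without TerraLink) − (others' welfare with TerraLink) = 3151 − 2846 = $305M.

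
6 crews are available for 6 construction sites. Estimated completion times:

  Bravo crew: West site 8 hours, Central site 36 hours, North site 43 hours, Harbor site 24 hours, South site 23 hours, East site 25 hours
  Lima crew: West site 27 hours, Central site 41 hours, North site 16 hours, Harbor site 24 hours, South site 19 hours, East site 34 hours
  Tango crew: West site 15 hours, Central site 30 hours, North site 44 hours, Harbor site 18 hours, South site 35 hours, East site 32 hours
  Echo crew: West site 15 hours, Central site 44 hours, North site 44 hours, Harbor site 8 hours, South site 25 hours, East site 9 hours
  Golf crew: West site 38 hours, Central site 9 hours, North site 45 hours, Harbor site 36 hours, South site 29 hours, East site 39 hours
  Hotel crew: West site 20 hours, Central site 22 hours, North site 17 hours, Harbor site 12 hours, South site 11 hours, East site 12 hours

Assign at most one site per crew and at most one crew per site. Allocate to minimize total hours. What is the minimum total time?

Optimal: Bravo crew→West site (8 hours), Lima crew→North site (16 hours), Tango crew→Harbor site (18 hours), Echo crew→East site (9 hours), Golf crew→Central site (9 hours), Hotel crew→South site (11 hours) — total 8+16+18+9+9+11 = 71 hours.
Column-greedy (each site in turn goes to its cheapest remaining crew) gives 84 hours, worse by 13.
Next-best assignment: Bravo crew→West site, Lima crew→South site, Tango crew→Harbor site, Echo crew→East site, Golf crew→Central site, Hotel crew→North site = 80 hours.
Swapping Echo crew↔Lima crew (Echo crew→North site 44 hours, Lima crew→East site 34 hours) adds 53.

Minimum total: 71 hours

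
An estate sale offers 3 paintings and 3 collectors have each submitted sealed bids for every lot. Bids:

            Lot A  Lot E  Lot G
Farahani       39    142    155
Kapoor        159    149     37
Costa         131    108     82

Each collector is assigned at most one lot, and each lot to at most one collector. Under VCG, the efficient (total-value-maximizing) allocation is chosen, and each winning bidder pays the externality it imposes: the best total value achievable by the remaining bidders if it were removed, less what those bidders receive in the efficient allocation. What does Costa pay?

Efficient allocation: Farahani→Lot G ($155), Kapoor→Lot E ($149), Costa→Lot A ($131); total welfare W = $435.
Costa receives Lot A at value $131, so the others get W − 131 = $304.
Without Costa: best allocation of the remaining 2 bidders over all 3 lots is Farahani→Lot G ($155), Kapoor→Lot A ($159), total $314.
VCG payment = (others' best without Costa) − (others' welfare with Costa) = 314 − 304 = $10.

Costa pays $10.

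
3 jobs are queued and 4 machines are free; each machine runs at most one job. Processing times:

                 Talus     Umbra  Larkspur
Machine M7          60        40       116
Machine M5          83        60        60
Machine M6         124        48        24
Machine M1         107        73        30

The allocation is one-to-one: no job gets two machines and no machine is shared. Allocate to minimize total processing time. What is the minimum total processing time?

This is the linear assignment problem.
Optimal: Talus→Machine M7 (60 min), Umbra→Machine M6 (48 min), Larkspur→Machine M1 (30 min) — total 60+48+30 = 138 min.
Column-greedy (each machine in turn goes to its cheapest remaining job) gives 224 min, worse by 86.
Checked against all permutations: 138 min is optimal.

Min total: 138 min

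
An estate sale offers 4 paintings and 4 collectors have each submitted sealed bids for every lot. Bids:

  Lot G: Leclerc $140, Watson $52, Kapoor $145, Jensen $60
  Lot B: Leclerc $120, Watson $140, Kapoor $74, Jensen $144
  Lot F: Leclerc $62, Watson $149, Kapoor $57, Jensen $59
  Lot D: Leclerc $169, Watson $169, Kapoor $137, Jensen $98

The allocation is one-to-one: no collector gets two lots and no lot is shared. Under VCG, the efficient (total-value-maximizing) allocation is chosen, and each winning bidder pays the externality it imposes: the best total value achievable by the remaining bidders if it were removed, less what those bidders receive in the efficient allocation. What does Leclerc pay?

Leclerc pays $20.

Efficient allocation: Leclerc→Lot D ($169), Watson→Lot F ($149), Kapoor→Lot G ($145), Jensen→Lot B ($144); total welfare W = $607.
Leclerc receives Lot D at value $169, so the others get W − 169 = $438.
Without Leclerc: best allocation of the remaining 3 bidders over all 4 lots is Watson→Lot D ($169), Kapoor→Lot G ($145), Jensen→Lot B ($144), total $458.
VCG payment = (others' best without Leclerc) − (others' welfare with Leclerc) = 458 − 438 = $20.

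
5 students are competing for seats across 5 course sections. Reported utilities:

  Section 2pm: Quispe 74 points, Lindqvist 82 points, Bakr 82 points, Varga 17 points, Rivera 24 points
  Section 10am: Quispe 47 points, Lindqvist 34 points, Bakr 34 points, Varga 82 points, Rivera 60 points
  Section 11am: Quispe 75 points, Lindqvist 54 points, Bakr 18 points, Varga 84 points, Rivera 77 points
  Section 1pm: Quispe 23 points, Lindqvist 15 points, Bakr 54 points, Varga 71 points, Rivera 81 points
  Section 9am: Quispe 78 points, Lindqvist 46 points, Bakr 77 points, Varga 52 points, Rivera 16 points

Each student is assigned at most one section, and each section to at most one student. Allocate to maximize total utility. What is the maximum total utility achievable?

Max total: 397 points

Optimal: Quispe→Section 11am (75 points), Lindqvist→Section 2pm (82 points), Bakr→Section 9am (77 points), Varga→Section 10am (82 points), Rivera→Section 1pm (81 points) — total 75+82+77+82+81 = 397 points.
Max-entry greedy (repeatedly take the single best remaining cell) gives 359 points, worse by 38.
Next-best assignment: Quispe→Section 9am, Lindqvist→Section 11am, Bakr→Section 2pm, Varga→Section 10am, Rivera→Section 1pm = 377 points.
Swapping Lindqvist↔Varga (Lindqvist→Section 10am 34 points, Varga→Section 2pm 17 points) loses 113.
Checked against all permutations: 397 points is optimal.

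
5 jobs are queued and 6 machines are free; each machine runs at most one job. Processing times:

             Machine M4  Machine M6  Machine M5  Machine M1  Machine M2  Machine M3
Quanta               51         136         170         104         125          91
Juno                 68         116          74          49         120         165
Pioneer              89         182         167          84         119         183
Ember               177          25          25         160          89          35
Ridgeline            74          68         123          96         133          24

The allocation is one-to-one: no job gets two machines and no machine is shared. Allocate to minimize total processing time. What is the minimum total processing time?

Treat this as an assignment problem: match each job to one machine.
Optimal: Quanta→Machine M4 (51 min), Juno→Machine M5 (74 min), Pioneer→Machine M1 (84 min), Ember→Machine M6 (25 min), Ridgeline→Machine M3 (24 min) — total 51+74+84+25+24 = 258 min.
Column-greedy (each machine in turn goes to its cheapest remaining job) gives 367 min, worse by 109.
Every other assignment is strictly worse.

Minimum total: 258 min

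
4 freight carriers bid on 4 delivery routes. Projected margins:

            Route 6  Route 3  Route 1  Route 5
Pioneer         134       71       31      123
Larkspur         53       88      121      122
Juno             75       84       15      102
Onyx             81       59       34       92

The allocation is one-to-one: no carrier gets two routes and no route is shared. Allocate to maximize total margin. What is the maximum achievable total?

This is a one-to-one assignment (maximum-weight bipartite matching).
Optimal: Pioneer→Route 6 ($134k), Larkspur→Route 1 ($121k), Juno→Route 3 ($84k), Onyx→Route 5 ($92k) — total 134+121+84+92 = $431k.
Row-greedy (each carrier in turn takes its best remaining route) gives $374k, worse by 57.

Maximum total: $431k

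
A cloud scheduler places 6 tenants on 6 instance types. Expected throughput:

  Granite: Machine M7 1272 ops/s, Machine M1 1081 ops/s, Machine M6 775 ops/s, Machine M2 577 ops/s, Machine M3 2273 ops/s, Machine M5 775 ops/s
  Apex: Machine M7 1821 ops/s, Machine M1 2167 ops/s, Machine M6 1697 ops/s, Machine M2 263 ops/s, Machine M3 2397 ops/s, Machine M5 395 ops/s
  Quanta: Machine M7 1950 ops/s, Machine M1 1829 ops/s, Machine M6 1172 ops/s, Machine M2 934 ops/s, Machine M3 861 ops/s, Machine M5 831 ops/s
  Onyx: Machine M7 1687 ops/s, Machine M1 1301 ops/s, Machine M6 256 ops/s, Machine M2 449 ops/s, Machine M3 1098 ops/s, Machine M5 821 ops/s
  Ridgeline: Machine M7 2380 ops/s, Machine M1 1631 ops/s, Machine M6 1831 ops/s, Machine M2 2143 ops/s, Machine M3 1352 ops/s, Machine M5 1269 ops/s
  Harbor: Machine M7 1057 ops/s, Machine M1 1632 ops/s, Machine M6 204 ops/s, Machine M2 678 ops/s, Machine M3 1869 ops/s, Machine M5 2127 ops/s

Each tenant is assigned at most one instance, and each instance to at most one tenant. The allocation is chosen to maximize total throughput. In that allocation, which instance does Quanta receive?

Optimal: Granite→Machine M3 (2273 ops/s), Apex→Machine M6 (1697 ops/s), Quanta→Machine M1 (1829 ops/s), Onyx→Machine M7 (1687 ops/s), Ridgeline→Machine M2 (2143 ops/s), Harbor→Machine M5 (2127 ops/s) — total 2273+1697+1829+1687+2143+2127 = 11756 ops/s.
Row-greedy (each tenant in turn takes its best remaining instance) gives 9558 ops/s, worse by 2198.
Swapping Onyx↔Apex (Onyx→Machine M6 256 ops/s, Apex→Machine M7 1821 ops/s) loses 1307.
Every other assignment is strictly worse.
Quanta's own top instance is Machine M7 (1950 ops/s), but forcing Quanta→Machine M7 and reassigning the rest optimally gives only 11491 ops/s — worse by 265.

Quanta receives Machine M1.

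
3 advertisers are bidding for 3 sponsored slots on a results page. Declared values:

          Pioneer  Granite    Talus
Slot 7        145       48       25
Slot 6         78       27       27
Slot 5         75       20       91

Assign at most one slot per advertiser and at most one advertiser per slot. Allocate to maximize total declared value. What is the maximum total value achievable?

Max total: $263

Optimal: Pioneer→Slot 7 ($145), Granite→Slot 6 ($27), Talus→Slot 5 ($91) — total 145+27+91 = $263.
Next-best assignment: Pioneer→Slot 6, Granite→Slot 7, Talus→Slot 5 = $217.
No other one-to-one assignment exceeds $263.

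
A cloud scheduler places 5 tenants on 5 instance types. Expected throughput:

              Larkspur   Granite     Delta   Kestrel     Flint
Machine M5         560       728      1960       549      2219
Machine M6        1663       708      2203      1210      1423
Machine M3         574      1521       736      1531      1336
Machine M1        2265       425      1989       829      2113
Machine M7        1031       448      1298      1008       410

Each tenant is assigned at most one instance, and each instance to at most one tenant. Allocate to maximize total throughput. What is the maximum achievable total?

Maximum total: 9216 ops/s

This is a one-to-one assignment (maximum-weight bipartite matching).
Optimal: Larkspur→Machine M1 (2265 ops/s), Granite→Machine M3 (1521 ops/s), Delta→Machine M6 (2203 ops/s), Kestrel→Machine M7 (1008 ops/s), Flint→Machine M5 (2219 ops/s) — total 2265+1521+2203+1008+2219 = 9216 ops/s.
Column-greedy (each instance in turn goes to its best remaining tenant) gives 8666 ops/s, worse by 550.
Swapping Granite↔Flint (Granite→Machine M5 728 ops/s, Flint→Machine M3 1336 ops/s) loses 1676.
Checked against all permutations: 9216 ops/s is optimal.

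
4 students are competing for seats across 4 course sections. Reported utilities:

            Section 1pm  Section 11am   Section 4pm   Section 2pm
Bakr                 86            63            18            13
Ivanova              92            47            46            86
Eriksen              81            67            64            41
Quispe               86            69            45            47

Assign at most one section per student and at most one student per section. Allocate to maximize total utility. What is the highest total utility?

Optimal: Bakr→Section 1pm (86 points), Ivanova→Section 2pm (86 points), Eriksen→Section 4pm (64 points), Quispe→Section 11am (69 points) — total 86+86+64+69 = 305 points.
Column-greedy (each section in turn goes to its best remaining student) gives 238 points, worse by 67.

Maximum total: 305 points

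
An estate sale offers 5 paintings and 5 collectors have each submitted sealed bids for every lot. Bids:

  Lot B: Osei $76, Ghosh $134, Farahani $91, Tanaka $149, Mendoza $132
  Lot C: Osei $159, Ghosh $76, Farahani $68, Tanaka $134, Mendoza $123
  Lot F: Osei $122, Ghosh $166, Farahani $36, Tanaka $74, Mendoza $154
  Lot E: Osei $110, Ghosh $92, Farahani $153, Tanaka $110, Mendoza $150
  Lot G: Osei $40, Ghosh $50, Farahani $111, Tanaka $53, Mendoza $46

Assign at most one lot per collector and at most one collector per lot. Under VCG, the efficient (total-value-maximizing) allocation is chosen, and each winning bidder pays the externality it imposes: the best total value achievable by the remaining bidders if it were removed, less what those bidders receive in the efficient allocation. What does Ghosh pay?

Efficient allocation: Osei→Lot C ($159), Ghosh→Lot F ($166), Farahani→Lot G ($111), Tanaka→Lot B ($149), Mendoza→Lot E ($150); total welfare W = $735.
Ghosh receives Lot F at value $166, so the others get W − 166 = $569.
Without Ghosh: best allocation of the remaining 4 bidders over all 5 lots is Osei→Lot C ($159), Farahani→Lot E ($153), Tanaka→Lot B ($149), Mendoza→Lot F ($154), total $615.
VCG payment = (others' best without Ghosh) − (others' welfare with Ghosh) = 615 − 569 = $46.

Ghosh pays $46.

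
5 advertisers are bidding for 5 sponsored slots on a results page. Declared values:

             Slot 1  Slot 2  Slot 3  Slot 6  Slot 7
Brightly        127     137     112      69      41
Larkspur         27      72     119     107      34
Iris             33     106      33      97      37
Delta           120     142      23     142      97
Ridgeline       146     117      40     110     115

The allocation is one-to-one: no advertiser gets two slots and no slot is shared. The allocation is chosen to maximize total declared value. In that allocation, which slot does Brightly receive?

Brightly receives Slot 1.

This is the linear assignment problem.
Optimal: Brightly→Slot 1 ($127), Larkspur→Slot 3 ($119), Iris→Slot 2 ($106), Delta→Slot 6 ($142), Ridgeline→Slot 7 ($115) — total 127+119+106+142+115 = $609.
Max-entry greedy (repeatedly take the single best remaining cell) gives $545, worse by 64.
Next-best assignment: Brightly→Slot 1, Larkspur→Slot 3, Iris→Slot 6, Delta→Slot 2, Ridgeline→Slot 7 = $600.
Checked against all permutations: $609 is optimal.
Brightly's own top slot is Slot 2 ($137), but forcing Brightly→Slot 2 and reassigning the rest optimally gives only $596 — worse by 13.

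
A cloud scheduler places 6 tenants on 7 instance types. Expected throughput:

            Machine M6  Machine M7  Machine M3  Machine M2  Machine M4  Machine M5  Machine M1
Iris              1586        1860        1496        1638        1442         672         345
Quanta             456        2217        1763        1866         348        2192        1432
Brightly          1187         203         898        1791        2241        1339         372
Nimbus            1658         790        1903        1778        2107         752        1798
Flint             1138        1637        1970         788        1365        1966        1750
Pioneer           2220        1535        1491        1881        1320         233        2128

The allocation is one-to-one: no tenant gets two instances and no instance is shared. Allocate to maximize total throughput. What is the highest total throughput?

This is the linear assignment problem.
Optimal: Iris→Machine M7 (1860 ops/s), Quanta→Machine M5 (2192 ops/s), Brightly→Machine M4 (2241 ops/s), Nimbus→Machine M1 (1798 ops/s), Flint→Machine M3 (1970 ops/s), Pioneer→Machine M6 (2220 ops/s) — total 1860+2192+2241+1798+1970+2220 = 12281 ops/s.
Column-greedy (each instance in turn goes to its best remaining tenant) gives 10977 ops/s, worse by 1304.
Swapping Pioneer↔Iris (Pioneer→Machine M7 1535 ops/s, Iris→Machine M6 1586 ops/s) loses 959.
Checked against all permutations: 12281 ops/s is optimal.

Max total: 12281 ops/s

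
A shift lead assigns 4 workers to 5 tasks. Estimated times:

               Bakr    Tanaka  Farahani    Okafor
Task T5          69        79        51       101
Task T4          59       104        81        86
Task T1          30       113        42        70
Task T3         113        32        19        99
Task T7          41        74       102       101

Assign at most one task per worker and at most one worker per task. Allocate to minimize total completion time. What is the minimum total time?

Min total: 194 min

This is the linear assignment problem.
Optimal: Bakr→Task T7 (41 min), Tanaka→Task T3 (32 min), Farahani→Task T5 (51 min), Okafor→Task T1 (70 min) — total 41+32+51+70 = 194 min.
Column-greedy (each task in turn goes to its cheapest remaining worker) gives 212 min, worse by 18.
Next-best assignment: Bakr→Task T1, Tanaka→Task T3, Farahani→Task T5, Okafor→Task T4 = 199 min.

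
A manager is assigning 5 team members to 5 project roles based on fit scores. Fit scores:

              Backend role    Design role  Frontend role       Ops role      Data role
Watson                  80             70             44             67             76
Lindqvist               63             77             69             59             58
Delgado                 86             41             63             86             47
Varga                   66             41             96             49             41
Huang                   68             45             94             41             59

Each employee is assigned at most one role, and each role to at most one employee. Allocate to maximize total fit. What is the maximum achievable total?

Optimal: Watson→Data role (76 pts), Lindqvist→Design role (77 pts), Delgado→Ops role (86 pts), Varga→Frontend role (96 pts), Huang→Backend role (68 pts) — total 76+77+86+96+68 = 403 pts.
Swapping Varga↔Huang (Varga→Backend role 66 pts, Huang→Frontend role 94 pts) loses 4.

Maximum total: 403 pts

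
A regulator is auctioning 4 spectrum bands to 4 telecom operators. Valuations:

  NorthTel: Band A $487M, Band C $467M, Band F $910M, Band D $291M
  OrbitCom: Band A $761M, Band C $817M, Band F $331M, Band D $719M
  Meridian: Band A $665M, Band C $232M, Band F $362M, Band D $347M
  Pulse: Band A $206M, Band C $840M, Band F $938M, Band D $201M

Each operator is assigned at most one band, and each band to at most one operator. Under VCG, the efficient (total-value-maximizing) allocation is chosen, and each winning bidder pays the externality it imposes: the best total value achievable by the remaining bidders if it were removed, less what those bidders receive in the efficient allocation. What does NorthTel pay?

NorthTel pays $196M.

Efficient allocation: NorthTel→Band F ($910M), OrbitCom→Band D ($719M), Meridian→Band A ($665M), Pulse→Band C ($840M); total welfare W = $3134M.
NorthTel receives Band F at value $910M, so the others get W − 910 = $2224M.
Without NorthTel: best allocation of the remaining 3 bidders over all 4 bands is OrbitCom→Band C ($817M), Meridian→Band A ($665M), Pulse→Band F ($938M), total $2420M.
VCG payment = (others' best without NorthTel) − (others' welfare with NorthTel) = 2420 − 2224 = $196M.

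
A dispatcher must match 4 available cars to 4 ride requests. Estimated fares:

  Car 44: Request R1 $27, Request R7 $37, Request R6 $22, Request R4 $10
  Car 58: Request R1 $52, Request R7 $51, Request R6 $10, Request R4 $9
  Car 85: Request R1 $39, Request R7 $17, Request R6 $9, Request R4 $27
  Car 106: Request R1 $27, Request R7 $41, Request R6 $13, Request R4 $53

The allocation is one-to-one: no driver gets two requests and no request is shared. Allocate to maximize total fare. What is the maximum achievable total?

Max total: $165

This is the linear assignment problem.
Optimal: Car 44→Request R6 ($22), Car 58→Request R7 ($51), Car 85→Request R1 ($39), Car 106→Request R4 ($53) — total 22+51+39+53 = $165.
Max-entry greedy (repeatedly take the single best remaining cell) gives $151, worse by 14.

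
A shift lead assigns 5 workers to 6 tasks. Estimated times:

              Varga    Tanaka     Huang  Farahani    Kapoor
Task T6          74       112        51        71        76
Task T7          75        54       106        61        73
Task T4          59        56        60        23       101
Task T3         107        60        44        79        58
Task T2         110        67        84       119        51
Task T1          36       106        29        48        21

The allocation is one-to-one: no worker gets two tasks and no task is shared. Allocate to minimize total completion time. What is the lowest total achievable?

Minimum total: 208 min

Treat this as an assignment problem: match each worker to one task.
Optimal: Varga→Task T1 (36 min), Tanaka→Task T7 (54 min), Huang→Task T3 (44 min), Farahani→Task T4 (23 min), Kapoor→Task T2 (51 min) — total 36+54+44+23+51 = 208 min.
Swapping Tanaka↔Farahani (Tanaka→Task T4 56 min, Farahani→Task T7 61 min) adds 40.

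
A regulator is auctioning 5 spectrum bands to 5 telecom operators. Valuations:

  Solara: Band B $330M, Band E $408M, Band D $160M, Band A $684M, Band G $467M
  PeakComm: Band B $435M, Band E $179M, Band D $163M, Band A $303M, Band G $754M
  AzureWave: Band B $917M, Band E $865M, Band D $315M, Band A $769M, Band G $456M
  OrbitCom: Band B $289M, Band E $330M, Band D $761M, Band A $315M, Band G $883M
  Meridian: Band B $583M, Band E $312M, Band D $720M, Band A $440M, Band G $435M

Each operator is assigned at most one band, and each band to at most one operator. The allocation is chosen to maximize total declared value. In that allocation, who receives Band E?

AzureWave receives Band E.

Optimal: Solara→Band A ($684M), PeakComm→Band G ($754M), AzureWave→Band E ($865M), OrbitCom→Band D ($761M), Meridian→Band B ($583M) — total 684+754+865+761+583 = $3647M.
Column-greedy (each band in turn goes to its best remaining operator) gives $3280M, worse by 367.
Next-best assignment: Solara→Band A, PeakComm→Band B, AzureWave→Band E, OrbitCom→Band G, Meridian→Band D = $3587M.
Swapping AzureWave↔Meridian (AzureWave→Band B $917M, Meridian→Band E $312M) loses 219.
Every other assignment is strictly worse.
AzureWave's own top band is Band B ($917M), but forcing AzureWave→Band B and reassigning the rest optimally gives only $3428M — worse by 219.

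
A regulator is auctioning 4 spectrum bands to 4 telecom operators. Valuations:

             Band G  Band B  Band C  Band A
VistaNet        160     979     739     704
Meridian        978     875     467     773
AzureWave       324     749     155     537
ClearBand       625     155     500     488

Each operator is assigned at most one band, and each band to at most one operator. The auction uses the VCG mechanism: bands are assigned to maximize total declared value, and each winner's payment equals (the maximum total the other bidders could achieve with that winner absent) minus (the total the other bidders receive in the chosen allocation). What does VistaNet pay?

VistaNet pays $212M.

Efficient allocation: VistaNet→Band B ($979M), Meridian→Band G ($978M), AzureWave→Band A ($537M), ClearBand→Band C ($500M); total welfare W = $2994M.
VistaNet receives Band B at value $979M, so the others get W − 979 = $2015M.
Without VistaNet: best allocation of the remaining 3 bidders over all 4 bands is Meridian→Band G ($978M), AzureWave→Band B ($749M), ClearBand→Band C ($500M), total $2227M.
VCG payment = (others' best without VistaNet) − (others' welfare with VistaNet) = 2227 − 2015 = $212M.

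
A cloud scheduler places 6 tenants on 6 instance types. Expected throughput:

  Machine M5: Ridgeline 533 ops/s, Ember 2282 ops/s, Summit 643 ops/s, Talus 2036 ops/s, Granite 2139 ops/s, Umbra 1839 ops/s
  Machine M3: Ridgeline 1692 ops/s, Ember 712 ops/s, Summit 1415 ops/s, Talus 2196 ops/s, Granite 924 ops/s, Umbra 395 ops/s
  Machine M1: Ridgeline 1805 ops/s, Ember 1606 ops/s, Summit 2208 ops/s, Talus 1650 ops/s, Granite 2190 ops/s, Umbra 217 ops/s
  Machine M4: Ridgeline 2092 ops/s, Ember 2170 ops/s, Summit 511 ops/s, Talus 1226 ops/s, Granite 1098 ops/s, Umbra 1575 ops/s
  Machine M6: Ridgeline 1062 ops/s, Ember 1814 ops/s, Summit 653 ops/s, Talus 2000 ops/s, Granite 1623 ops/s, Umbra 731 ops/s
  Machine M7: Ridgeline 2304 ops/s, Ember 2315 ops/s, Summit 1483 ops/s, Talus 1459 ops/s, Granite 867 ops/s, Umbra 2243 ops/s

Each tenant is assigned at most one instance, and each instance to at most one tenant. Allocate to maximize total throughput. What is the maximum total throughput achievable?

Optimal: Ridgeline→Machine M4 (2092 ops/s), Ember→Machine M6 (1814 ops/s), Summit→Machine M1 (2208 ops/s), Talus→Machine M3 (2196 ops/s), Granite→Machine M5 (2139 ops/s), Umbra→Machine M7 (2243 ops/s) — total 2092+1814+2208+2196+2139+2243 = 12692 ops/s.
Next-best assignment: Ridgeline→Machine M4, Ember→Machine M5, Summit→Machine M1, Talus→Machine M3, Granite→Machine M6, Umbra→Machine M7 = 12644 ops/s.
Swapping Ridgeline↔Talus (Ridgeline→Machine M3 1692 ops/s, Talus→Machine M4 1226 ops/s) loses 1370.
Checked against all permutations: 12692 ops/s is optimal.

Max total: 12692 ops/s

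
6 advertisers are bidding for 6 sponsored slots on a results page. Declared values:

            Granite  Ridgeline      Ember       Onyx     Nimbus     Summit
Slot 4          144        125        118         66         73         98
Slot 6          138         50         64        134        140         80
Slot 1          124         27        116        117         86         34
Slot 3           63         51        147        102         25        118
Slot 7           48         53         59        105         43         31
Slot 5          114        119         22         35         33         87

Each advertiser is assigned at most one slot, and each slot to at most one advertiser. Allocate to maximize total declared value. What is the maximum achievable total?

Max total: $742

Optimal: Granite→Slot 4 ($144), Ridgeline→Slot 5 ($119), Ember→Slot 1 ($116), Onyx→Slot 7 ($105), Nimbus→Slot 6 ($140), Summit→Slot 3 ($118) — total 144+119+116+105+140+118 = $742.
Column-greedy (each slot in turn goes to its best remaining advertiser) gives $688, worse by 54.
Next-best assignment: Granite→Slot 1, Ridgeline→Slot 5, Ember→Slot 3, Onyx→Slot 7, Nimbus→Slot 6, Summit→Slot 4 = $733.
Checked against all permutations: $742 is optimal.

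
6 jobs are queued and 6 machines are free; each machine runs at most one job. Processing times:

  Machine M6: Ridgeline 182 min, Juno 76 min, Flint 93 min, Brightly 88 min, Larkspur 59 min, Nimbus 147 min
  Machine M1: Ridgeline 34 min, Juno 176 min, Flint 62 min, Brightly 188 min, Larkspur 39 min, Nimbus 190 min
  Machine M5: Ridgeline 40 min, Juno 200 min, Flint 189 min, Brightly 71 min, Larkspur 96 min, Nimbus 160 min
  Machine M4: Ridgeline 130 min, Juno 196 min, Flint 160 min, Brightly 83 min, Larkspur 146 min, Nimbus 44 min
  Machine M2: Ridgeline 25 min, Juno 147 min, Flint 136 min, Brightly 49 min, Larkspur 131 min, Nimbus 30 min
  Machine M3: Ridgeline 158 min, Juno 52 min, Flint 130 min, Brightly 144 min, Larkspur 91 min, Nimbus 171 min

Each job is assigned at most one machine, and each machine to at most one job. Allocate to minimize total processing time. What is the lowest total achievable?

Minimum total: 306 min

This is the linear assignment problem.
Optimal: Ridgeline→Machine M5 (40 min), Juno→Machine M3 (52 min), Flint→Machine M1 (62 min), Brightly→Machine M2 (49 min), Larkspur→Machine M6 (59 min), Nimbus→Machine M4 (44 min) — total 40+52+62+49+59+44 = 306 min.
Column-greedy (each machine in turn goes to its cheapest remaining job) gives 396 min, worse by 90.
Next-best assignment: Ridgeline→Machine M2, Juno→Machine M3, Flint→Machine M1, Brightly→Machine M5, Larkspur→Machine M6, Nimbus→Machine M4 = 313 min.
Every other assignment is strictly worse.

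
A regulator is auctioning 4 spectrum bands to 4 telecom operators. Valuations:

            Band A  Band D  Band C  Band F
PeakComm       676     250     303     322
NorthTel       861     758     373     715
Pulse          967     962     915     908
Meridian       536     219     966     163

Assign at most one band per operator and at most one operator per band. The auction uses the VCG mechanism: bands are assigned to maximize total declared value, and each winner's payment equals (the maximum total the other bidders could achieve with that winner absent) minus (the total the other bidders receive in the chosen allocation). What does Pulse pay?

Efficient allocation: PeakComm→Band A ($676M), NorthTel→Band F ($715M), Pulse→Band D ($962M), Meridian→Band C ($966M); total welfare W = $3319M.
Pulse receives Band D at value $962M, so the others get W − 962 = $2357M.
Without Pulse: best allocation of the remaining 3 bidders over all 4 bands is PeakComm→Band A ($676M), NorthTel→Band D ($758M), Meridian→Band C ($966M), total $2400M.
VCG payment = (others' best without Pulse) − (others' welfare with Pulse) = 2400 − 2357 = $43M.

Pulse pays $43M.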